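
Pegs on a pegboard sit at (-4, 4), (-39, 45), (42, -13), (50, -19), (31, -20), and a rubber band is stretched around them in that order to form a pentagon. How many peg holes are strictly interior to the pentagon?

959

By the shoelace formula, twice the signed area is |[(-4)·45 − (-39)·4] + [(-39)·(-13) − 42·45] + [42·(-19) − 50·(-13)] + [50·(-20) − 31·(-19)] + [31·4 − (-4)·(-20)]| = 1922, so the area is 961.
Summing gcd(|Δx|,|Δy|) over the edges gives the boundary count: gcd(35,41) + gcd(81,58) + gcd(8,6) + gcd(19,1) + gcd(35,24) = 1+1+2+1+1 = 6.
By Pick's theorem A = I + B/2 − 1, so I = 961 − 6/2 + 1 = 959.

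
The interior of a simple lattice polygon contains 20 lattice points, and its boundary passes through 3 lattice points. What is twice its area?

By Pick's theorem, A = I + B/2 − 1 = 20 + 3/2 − 1 = 41/2.
Hence 2A = 41.

41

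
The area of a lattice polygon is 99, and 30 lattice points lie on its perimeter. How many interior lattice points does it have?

85

From Pick's theorem, I = A − B/2 + 1 = 99 − 30/2 + 1 = 85.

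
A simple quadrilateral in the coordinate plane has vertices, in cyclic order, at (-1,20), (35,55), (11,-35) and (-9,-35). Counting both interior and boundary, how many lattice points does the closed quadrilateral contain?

1765

The shoelace formula gives twice the area as |[(-1)·55 − 35·20] + [35·(-35) − 11·55] + [11·(-35) − (-9)·(-35)] + [(-9)·20 − (-1)·(-35)]| = 3500, so the area is 1750.
The number of boundary lattice points is Σ gcd(|Δx|,|Δy|) = gcd(36,35) + gcd(24,90) + gcd(20,0) + gcd(8,55) = 1+6+20+1 = 28.
Pick's theorem gives I = A − B/2 + 1 = 1750 − 28/2 + 1 = 1737, so the closed region contains I + B = 1737 + 28 = 1765 lattice points.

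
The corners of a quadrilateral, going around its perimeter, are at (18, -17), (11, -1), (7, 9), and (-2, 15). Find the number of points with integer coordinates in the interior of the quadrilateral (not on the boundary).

By the shoelace formula, twice the signed area is |[18·(-1) − 11·(-17)] + [11·9 − 7·(-1)] + [7·15 − (-2)·9] + [(-2)·(-17) − 18·15]| = 162, so the area is 81.
Summing gcd(|Δx|,|Δy|) over the edges gives the boundary count: gcd(7,16) + gcd(4,10) + gcd(9,6) + gcd(20,32) = 1+2+3+4 = 10.
Pick's theorem gives I = A − B/2 + 1 = 81 − 10/2 + 1 = 77.

77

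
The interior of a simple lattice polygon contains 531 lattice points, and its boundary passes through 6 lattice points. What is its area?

By Pick's theorem, A = I + B/2 − 1 = 531 + 6/2 − 1 = 533.

533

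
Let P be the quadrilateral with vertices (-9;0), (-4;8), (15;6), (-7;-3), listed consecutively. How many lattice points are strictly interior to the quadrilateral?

122

The shoelace formula gives twice the area as |[(-9)·8 − (-4)·0] + [(-4)·6 − 15·8] + [15·(-3) − (-7)·6] + [(-7)·0 − (-9)·(-3)]| = 246, so the area is 123.
The number of boundary lattice points is Σ gcd(|Δx|,|Δy|) = gcd(5,8) + gcd(19,2) + gcd(22,9) + gcd(2,3) = 1+1+1+1 = 4.
By Pick's theorem A = I + B/2 − 1, so I = 123 − 4/2 + 1 = 122.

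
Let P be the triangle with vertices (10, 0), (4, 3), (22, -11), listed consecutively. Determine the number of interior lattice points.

The shoelace formula gives twice the area as |(10·3 − 4·0) + (4·(-11) − 22·3) + (22·0 − 10·(-11))| = 30, so the area is 15.
Along each edge there are gcd(|Δx|,|Δy|)+1 lattice points, so counting each shared vertex once the boundary has gcd(6,3) + gcd(18,14) + gcd(12,11) = 3+2+1 = 6.
Pick's theorem gives I = A − B/2 + 1 = 15 − 6/2 + 1 = 13.

13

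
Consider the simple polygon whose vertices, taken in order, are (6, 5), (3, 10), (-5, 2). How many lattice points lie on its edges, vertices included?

Along each edge there are gcd(|Δx|,|Δy|)+1 lattice points, so counting each shared vertex once the boundary has gcd(3,5) + gcd(8,8) + gcd(11,3) = 1+8+1 = 10.

10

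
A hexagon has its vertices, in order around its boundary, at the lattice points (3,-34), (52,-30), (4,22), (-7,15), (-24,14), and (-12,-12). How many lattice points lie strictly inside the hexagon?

The shoelace formula gives twice the area as |(3·(-30) − 52·(-34)) + (52·22 − 4·(-30)) + (4·15 − (-7)·22) + ((-7)·14 − (-24)·15) + ((-24)·(-12) − (-12)·14) + ((-12)·(-34) − 3·(-12))| = 4318, so the area is 2159.
The number of boundary lattice points is Σ gcd(|Δx|,|Δy|) = gcd(49,4) + gcd(48,52) + gcd(11,7) + gcd(17,1) + gcd(12,26) + gcd(15,22) = 1+4+1+1+2+1 = 10.
Pick's theorem gives I = A − B/2 + 1 = 2159 − 10/2 + 1 = 2155.

2155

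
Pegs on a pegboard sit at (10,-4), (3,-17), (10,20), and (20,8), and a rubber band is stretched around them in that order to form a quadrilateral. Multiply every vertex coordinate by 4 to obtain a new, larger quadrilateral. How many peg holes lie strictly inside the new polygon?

3253

Using the shoelace formula, 2A = |[10·(-17) − 3·(-4)] + [3·20 − 10·(-17)] + [10·8 − 20·20] + [20·(-4) − 10·8]| = 408, so the area is 204.
The number of boundary lattice points is Σ gcd(|Δx|,|Δy|) = gcd(7,13) + gcd(7,37) + gcd(10,12) + gcd(10,12) = 1+1+2+2 = 6.
Scaling by 4 multiplies the area by 4² = 16 (so the new area is 3264) and multiplies the boundary lattice-point count by 4, giving 24.
By Pick's theorem, the interior count of the dilated polygon is 3264 − 24/2 + 1 = 3253.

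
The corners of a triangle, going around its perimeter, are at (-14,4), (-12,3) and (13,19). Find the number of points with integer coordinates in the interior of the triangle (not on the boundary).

Using the shoelace formula, 2A = |((-14)·3 − (-12)·4) + ((-12)·19 − 13·3) + (13·4 − (-14)·19)| = 57, so the area is 28.5.
The number of boundary lattice points is Σ gcd(|Δx|,|Δy|) = gcd(2,1) + gcd(25,16) + gcd(27,15) = 1+1+3 = 5.
By Pick's theorem A = I + B/2 − 1, so I = 28.5 − 5/2 + 1 = 27.

27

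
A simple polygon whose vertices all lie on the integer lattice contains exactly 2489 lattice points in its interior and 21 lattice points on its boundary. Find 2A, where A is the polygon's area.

4997

By Pick's theorem, A = I + B/2 − 1 = 2489 + 21/2 − 1 = 4997/2.
Hence 2A = 4997.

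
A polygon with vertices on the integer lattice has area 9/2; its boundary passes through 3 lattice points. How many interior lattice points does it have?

4

Pick's theorem A = I + B/2 − 1 rearranges to I = A − B/2 + 1 = 9/2 − 3/2 + 1 = 4.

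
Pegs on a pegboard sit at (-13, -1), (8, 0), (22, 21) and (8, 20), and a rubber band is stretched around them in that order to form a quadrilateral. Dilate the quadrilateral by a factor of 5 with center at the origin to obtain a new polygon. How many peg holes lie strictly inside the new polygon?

8676

By the shoelace formula, twice the signed area is |[(-13)·0 − 8·(-1)] + [8·21 − 22·0] + [22·20 − 8·21] + [8·(-1) − (-13)·20]| = 700, so the area is 350.
Along each edge there are gcd(|Δx|,|Δy|)+1 lattice points, so counting each shared vertex once the boundary has gcd(21,1) + gcd(14,21) + gcd(14,1) + gcd(21,21) = 1+7+1+21 = 30.
Scaling by 5 multiplies the area by 5² = 25 (so the new area is 8750) and multiplies the boundary lattice-point count by 5, giving 150.
By Pick's theorem, the interior count of the dilated polygon is 8750 − 150/2 + 1 = 8676.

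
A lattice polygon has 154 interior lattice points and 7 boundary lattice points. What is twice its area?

313

Pick's theorem states A = I + B/2 − 1, so A = 154 + 7/2 − 1 = 313/2.
Hence 2A = 313.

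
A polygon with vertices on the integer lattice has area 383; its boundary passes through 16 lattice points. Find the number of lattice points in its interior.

376

Pick's theorem A = I + B/2 − 1 rearranges to I = A − B/2 + 1 = 383 − 16/2 + 1 = 376.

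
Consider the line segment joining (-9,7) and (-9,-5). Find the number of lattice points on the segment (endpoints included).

13

The number of lattice points on a segment between lattice points is gcd(|Δx|,|Δy|) + 1 = gcd(0,12) + 1 = 12 + 1 = 13.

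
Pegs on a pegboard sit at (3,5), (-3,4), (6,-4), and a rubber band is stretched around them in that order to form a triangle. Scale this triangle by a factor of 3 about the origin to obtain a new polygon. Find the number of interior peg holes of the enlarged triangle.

250

The shoelace formula gives twice the area as |[3·4 − (-3)·5] + [(-3)·(-4) − 6·4] + [6·5 − 3·(-4)]| = 57, so the area is 28.5.
Along each edge there are gcd(|Δx|,|Δy|)+1 lattice points, so counting each shared vertex once the boundary has gcd(6,1) + gcd(9,8) + gcd(3,9) = 1+1+3 = 5.
Scaling by 3 multiplies the area by 3² = 9 (so the new area is 256.5) and multiplies the boundary lattice-point count by 3, giving 15.
By Pick's theorem, the interior count of the dilated polygon is 256.5 − 15/2 + 1 = 250.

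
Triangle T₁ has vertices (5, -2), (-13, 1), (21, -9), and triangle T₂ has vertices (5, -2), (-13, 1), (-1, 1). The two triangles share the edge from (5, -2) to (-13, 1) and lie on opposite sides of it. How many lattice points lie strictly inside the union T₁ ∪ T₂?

49

The union is the simple quadrilateral with vertices (5, -2), (21, -9), (-13, 1), (-1, 1) in order.
By the shoelace formula, twice the signed area is |(5·(-9) − 21·(-2)) + (21·1 − (-13)·(-9)) + ((-13)·1 − (-1)·1) + ((-1)·(-2) − 5·1)| = 114, so the area is 57.
The number of boundary lattice points is Σ gcd(|Δx|,|Δy|) = gcd(16,7) + gcd(34,10) + gcd(12,0) + gcd(6,3) = 1+2+12+3 = 18.
By Pick's theorem I = A − B/2 + 1 = 57 − 18/2 + 1 = 49.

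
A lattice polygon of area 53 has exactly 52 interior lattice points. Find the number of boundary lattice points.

4

Pick's theorem gives A = I + B/2 − 1, so B = 2(A − I + 1) = 2(53 − 52 + 1) = 4.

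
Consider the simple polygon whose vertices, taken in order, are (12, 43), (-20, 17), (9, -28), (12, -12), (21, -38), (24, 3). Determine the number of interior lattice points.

Using the shoelace formula, 2A = |[12·17 − (-20)·43] + [(-20)·(-28) − 9·17] + [9·(-12) − 12·(-28)] + [12·(-38) − 21·(-12)] + [21·3 − 24·(-38)] + [24·43 − 12·3]| = 3466, so the area is 1733.
Summing gcd(|Δx|,|Δy|) over the edges gives the boundary count: gcd(32,26) + gcd(29,45) + gcd(3,16) + gcd(9,26) + gcd(3,41) + gcd(12,40) = 2+1+1+1+1+4 = 10.
Pick's theorem gives I = A − B/2 + 1 = 1733 − 10/2 + 1 = 1729.

1729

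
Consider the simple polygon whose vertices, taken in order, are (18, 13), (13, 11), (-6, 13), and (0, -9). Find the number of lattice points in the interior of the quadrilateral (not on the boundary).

238

Using the shoelace formula, 2A = |(18·11 − 13·13) + (13·13 − (-6)·11) + ((-6)·(-9) − 0·13) + (0·13 − 18·(-9))| = 480, so the area is 240.
Summing gcd(|Δx|,|Δy|) over the edges gives the boundary count: gcd(5,2) + gcd(19,2) + gcd(6,22) + gcd(18,22) = 1+1+2+2 = 6.
By Pick's theorem A = I + B/2 − 1, so I = 240 − 6/2 + 1 = 238.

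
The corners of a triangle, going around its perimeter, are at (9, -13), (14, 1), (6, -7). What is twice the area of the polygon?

72

The shoelace formula gives twice the area as |(9·1 − 14·(-13)) + (14·(-7) − 6·1) + (6·(-13) − 9·(-7))| = 72, so the area is 36.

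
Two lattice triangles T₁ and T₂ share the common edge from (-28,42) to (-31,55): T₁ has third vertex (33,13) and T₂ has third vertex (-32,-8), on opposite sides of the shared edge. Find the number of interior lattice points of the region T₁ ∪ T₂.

452

The union is the simple quadrilateral with vertices (-28,42), (33,13), (-31,55), (-32,-8) in order.
By the shoelace formula, twice the signed area is |((-28)·13 − 33·42) + (33·55 − (-31)·13) + ((-31)·(-8) − (-32)·55) + ((-32)·42 − (-28)·(-8))| = 908, so the area is 454.
Summing gcd(|Δx|,|Δy|) over the edges gives the boundary count: gcd(61,29) + gcd(64,42) + gcd(1,63) + gcd(4,50) = 1+2+1+2 = 6.
By Pick's theorem I = A − B/2 + 1 = 454 − 6/2 + 1 = 452.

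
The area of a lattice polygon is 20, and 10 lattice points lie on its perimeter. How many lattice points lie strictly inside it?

16

From Pick's theorem, I = A − B/2 + 1 = 20 − 10/2 + 1 = 16.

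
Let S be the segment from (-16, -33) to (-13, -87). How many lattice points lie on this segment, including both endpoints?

4

The number of lattice points on a segment between lattice points is gcd(|Δx|,|Δy|) + 1 = gcd(3,54) + 1 = 3 + 1 = 4.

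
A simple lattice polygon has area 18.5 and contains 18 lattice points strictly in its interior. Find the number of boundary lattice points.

3

Pick's theorem gives A = I + B/2 − 1, so B = 2(A − I + 1) = 2(18.5 − 18 + 1) = 3.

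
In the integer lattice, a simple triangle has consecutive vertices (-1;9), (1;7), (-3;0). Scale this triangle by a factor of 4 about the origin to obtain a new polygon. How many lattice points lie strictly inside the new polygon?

By the shoelace formula, twice the signed area is |[(-1)·7 − 1·9] + [1·0 − (-3)·7] + [(-3)·9 − (-1)·0]| = 22, so the area is 11.
Along each edge there are gcd(|Δx|,|Δy|)+1 lattice points, so counting each shared vertex once the boundary has gcd(2,2) + gcd(4,7) + gcd(2,9) = 2+1+1 = 4.
Scaling by 4 multiplies the area by 4² = 16 (so the new area is 176) and multiplies the boundary lattice-point count by 4, giving 16.
By Pick's theorem, the interior count of the dilated polygon is 176 − 16/2 + 1 = 169.

169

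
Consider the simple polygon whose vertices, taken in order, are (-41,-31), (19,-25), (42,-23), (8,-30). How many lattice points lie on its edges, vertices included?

9

The number of boundary lattice points is Σ gcd(|Δx|,|Δy|) = gcd(60,6) + gcd(23,2) + gcd(34,7) + gcd(49,1) = 6+1+1+1 = 9.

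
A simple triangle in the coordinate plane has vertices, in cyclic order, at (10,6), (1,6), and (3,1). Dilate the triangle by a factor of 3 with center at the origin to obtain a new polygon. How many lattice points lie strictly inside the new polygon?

By the shoelace formula, twice the signed area is |[10·6 − 1·6] + [1·1 − 3·6] + [3·6 − 10·1]| = 45, so the area is 22.5.
Summing gcd(|Δx|,|Δy|) over the edges gives the boundary count: gcd(9,0) + gcd(2,5) + gcd(7,5) = 9+1+1 = 11.
Scaling by 3 multiplies the area by 3² = 9 (so the new area is 202.5) and multiplies the boundary lattice-point count by 3, giving 33.
By Pick's theorem, the interior count of the dilated polygon is 202.5 − 33/2 + 1 = 187.

187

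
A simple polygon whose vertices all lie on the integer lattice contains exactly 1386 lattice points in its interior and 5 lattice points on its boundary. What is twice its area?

2775

Pick's theorem states A = I + B/2 − 1, so A = 1386 + 5/2 − 1 = 2775/2.
Hence 2A = 2775.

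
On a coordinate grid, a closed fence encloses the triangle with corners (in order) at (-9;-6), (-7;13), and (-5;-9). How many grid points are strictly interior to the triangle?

40

Using the shoelace formula, 2A = |[(-9)·13 − (-7)·(-6)] + [(-7)·(-9) − (-5)·13] + [(-5)·(-6) − (-9)·(-9)]| = 82, so the area is 41.
Along each edge there are gcd(|Δx|,|Δy|)+1 lattice points, so counting each shared vertex once the boundary has gcd(2,19) + gcd(2,22) + gcd(4,3) = 1+2+1 = 4.
By Pick's theorem A = I + B/2 − 1, so I = 41 − 4/2 + 1 = 40.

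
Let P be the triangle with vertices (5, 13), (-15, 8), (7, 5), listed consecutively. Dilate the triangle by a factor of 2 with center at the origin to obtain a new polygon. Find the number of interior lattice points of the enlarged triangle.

333

By the shoelace formula, twice the signed area is |(5·8 − (-15)·13) + ((-15)·5 − 7·8) + (7·13 − 5·5)| = 170, so the area is 85.
Along each edge there are gcd(|Δx|,|Δy|)+1 lattice points, so counting each shared vertex once the boundary has gcd(20,5) + gcd(22,3) + gcd(2,8) = 5+1+2 = 8.
Scaling by 2 multiplies the area by 2² = 4 (so the new area is 340) and multiplies the boundary lattice-point count by 2, giving 16.
By Pick's theorem, the interior count of the dilated polygon is 340 − 16/2 + 1 = 333.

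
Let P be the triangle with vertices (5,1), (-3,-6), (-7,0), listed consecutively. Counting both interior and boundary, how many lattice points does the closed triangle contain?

By the shoelace formula, twice the signed area is |(5·(-6) − (-3)·1) + ((-3)·0 − (-7)·(-6)) + ((-7)·1 − 5·0)| = 76, so the area is 38.
Summing gcd(|Δx|,|Δy|) over the edges gives the boundary count: gcd(8,7) + gcd(4,6) + gcd(12,1) = 1+2+1 = 4.
Pick's theorem gives I = A − B/2 + 1 = 38 − 4/2 + 1 = 37, so the closed region contains I + B = 37 + 4 = 41 lattice points.

41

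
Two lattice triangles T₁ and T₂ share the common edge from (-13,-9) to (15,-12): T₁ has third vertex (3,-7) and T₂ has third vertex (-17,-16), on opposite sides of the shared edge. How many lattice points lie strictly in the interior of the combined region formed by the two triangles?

The union is the simple quadrilateral with vertices (-13,-9), (3,-7), (15,-12), (-17,-16) in order.
The shoelace formula gives twice the area as |((-13)·(-7) − 3·(-9)) + (3·(-12) − 15·(-7)) + (15·(-16) − (-17)·(-12)) + ((-17)·(-9) − (-13)·(-16))| = 312, so the area is 156.
Along each edge there are gcd(|Δx|,|Δy|)+1 lattice points, so counting each shared vertex once the boundary has gcd(16,2) + gcd(12,5) + gcd(32,4) + gcd(4,7) = 2+1+4+1 = 8.
By Pick's theorem I = A − B/2 + 1 = 156 − 8/2 + 1 = 153.

153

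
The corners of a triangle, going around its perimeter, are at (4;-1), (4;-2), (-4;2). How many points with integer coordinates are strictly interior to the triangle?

The shoelace formula gives twice the area as |[4·(-2) − 4·(-1)] + [4·2 − (-4)·(-2)] + [(-4)·(-1) − 4·2]| = 8, so the area is 4.
The number of boundary lattice points is Σ gcd(|Δx|,|Δy|) = gcd(0,1) + gcd(8,4) + gcd(8,3) = 1+4+1 = 6.
By Pick's theorem A = I + B/2 − 1, so I = 4 − 6/2 + 1 = 2.

2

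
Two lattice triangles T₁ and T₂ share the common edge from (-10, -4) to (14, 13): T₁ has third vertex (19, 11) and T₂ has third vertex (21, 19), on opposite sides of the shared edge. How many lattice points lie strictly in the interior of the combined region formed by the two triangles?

The union is the simple quadrilateral with vertices (-10, -4), (19, 11), (14, 13), (21, 19) in order.
Using the shoelace formula, 2A = |((-10)·11 − 19·(-4)) + (19·13 − 14·11) + (14·19 − 21·13) + (21·(-4) − (-10)·19)| = 158, so the area is 79.
The number of boundary lattice points is Σ gcd(|Δx|,|Δy|) = gcd(29,15) + gcd(5,2) + gcd(7,6) + gcd(31,23) = 1+1+1+1 = 4.
By Pick's theorem I = A − B/2 + 1 = 79 − 4/2 + 1 = 78.

78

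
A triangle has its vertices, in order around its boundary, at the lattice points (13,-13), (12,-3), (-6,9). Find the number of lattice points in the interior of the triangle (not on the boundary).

The shoelace formula gives twice the area as |[13·(-3) − 12·(-13)] + [12·9 − (-6)·(-3)] + [(-6)·(-13) − 13·9]| = 168, so the area is 84.
Along each edge there are gcd(|Δx|,|Δy|)+1 lattice points, so counting each shared vertex once the boundary has gcd(1,10) + gcd(18,12) + gcd(19,22) = 1+6+1 = 8.
Pick's theorem gives I = A − B/2 + 1 = 84 − 8/2 + 1 = 81.

81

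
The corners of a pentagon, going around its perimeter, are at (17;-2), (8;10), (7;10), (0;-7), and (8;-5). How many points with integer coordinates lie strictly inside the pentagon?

132

By the shoelace formula, twice the signed area is |[17·10 − 8·(-2)] + [8·10 − 7·10] + [7·(-7) − 0·10] + [0·(-5) − 8·(-7)] + [8·(-2) − 17·(-5)]| = 272, so the area is 136.
The number of boundary lattice points is Σ gcd(|Δx|,|Δy|) = gcd(9,12) + gcd(1,0) + gcd(7,17) + gcd(8,2) + gcd(9,3) = 3+1+1+2+3 = 10.
Pick's theorem gives I = A − B/2 + 1 = 136 − 10/2 + 1 = 132.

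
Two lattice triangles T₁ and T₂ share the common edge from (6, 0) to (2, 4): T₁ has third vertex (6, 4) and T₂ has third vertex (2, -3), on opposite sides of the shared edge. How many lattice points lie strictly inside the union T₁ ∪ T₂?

15

The union is the simple quadrilateral with vertices (6, 0), (6, 4), (2, 4), (2, -3) in order.
By the shoelace formula, twice the signed area is |[6·4 − 6·0] + [6·4 − 2·4] + [2·(-3) − 2·4] + [2·0 − 6·(-3)]| = 44, so the area is 22.
Summing gcd(|Δx|,|Δy|) over the edges gives the boundary count: gcd(0,4) + gcd(4,0) + gcd(0,7) + gcd(4,3) = 4+4+7+1 = 16.
By Pick's theorem I = A − B/2 + 1 = 22 − 16/2 + 1 = 15.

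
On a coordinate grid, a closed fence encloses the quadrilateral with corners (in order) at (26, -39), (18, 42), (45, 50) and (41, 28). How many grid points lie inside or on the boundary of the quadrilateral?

1160

By the shoelace formula, twice the signed area is |(26·42 − 18·(-39)) + (18·50 − 45·42) + (45·28 − 41·50) + (41·(-39) − 26·28)| = 2313, so the area is 2313/2.
Summing gcd(|Δx|,|Δy|) over the edges gives the boundary count: gcd(8,81) + gcd(27,8) + gcd(4,22) + gcd(15,67) = 1+1+2+1 = 5.
Pick's theorem gives I = A − B/2 + 1 = 2313/2 − 5/2 + 1 = 1155, so the closed region contains I + B = 1155 + 5 = 1160 lattice points.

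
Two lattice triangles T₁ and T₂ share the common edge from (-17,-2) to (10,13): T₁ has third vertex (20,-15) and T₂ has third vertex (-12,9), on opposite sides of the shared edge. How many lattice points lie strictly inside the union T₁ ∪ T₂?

562

The union is the simple quadrilateral with vertices (-17,-2), (20,-15), (10,13), (-12,9) in order.
The shoelace formula gives twice the area as |((-17)·(-15) − 20·(-2)) + (20·13 − 10·(-15)) + (10·9 − (-12)·13) + ((-12)·(-2) − (-17)·9)| = 1128, so the area is 564.
Summing gcd(|Δx|,|Δy|) over the edges gives the boundary count: gcd(37,13) + gcd(10,28) + gcd(22,4) + gcd(5,11) = 1+2+2+1 = 6.
By Pick's theorem I = A − B/2 + 1 = 564 − 6/2 + 1 = 562.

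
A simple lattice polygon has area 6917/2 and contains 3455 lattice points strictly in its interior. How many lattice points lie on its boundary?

9

Pick's theorem gives A = I + B/2 − 1, so B = 2(A − I + 1) = 2(6917/2 − 3455 + 1) = 9.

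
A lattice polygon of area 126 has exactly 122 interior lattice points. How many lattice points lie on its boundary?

Pick's theorem gives A = I + B/2 − 1, so B = 2(A − I + 1) = 2(126 − 122 + 1) = 10.

10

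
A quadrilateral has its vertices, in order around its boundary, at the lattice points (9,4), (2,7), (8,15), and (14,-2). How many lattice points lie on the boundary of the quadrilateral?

Summing gcd(|Δx|,|Δy|) over the edges gives the boundary count: gcd(7,3) + gcd(6,8) + gcd(6,17) + gcd(5,6) = 1+2+1+1 = 5.

5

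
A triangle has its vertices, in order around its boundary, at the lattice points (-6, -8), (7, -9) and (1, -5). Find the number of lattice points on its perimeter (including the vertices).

Along each edge there are gcd(|Δx|,|Δy|)+1 lattice points, so counting each shared vertex once the boundary has gcd(13,1) + gcd(6,4) + gcd(7,3) = 1+2+1 = 4.

4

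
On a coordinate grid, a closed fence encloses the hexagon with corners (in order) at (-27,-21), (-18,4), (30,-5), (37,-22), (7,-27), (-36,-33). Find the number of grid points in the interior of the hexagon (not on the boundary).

1581

The shoelace formula gives twice the area as |[(-27)·4 − (-18)·(-21)] + [(-18)·(-5) − 30·4] + [30·(-22) − 37·(-5)] + [37·(-27) − 7·(-22)] + [7·(-33) − (-36)·(-27)] + [(-36)·(-21) − (-27)·(-33)]| = 3174, so the area is 1587.
Summing gcd(|Δx|,|Δy|) over the edges gives the boundary count: gcd(9,25) + gcd(48,9) + gcd(7,17) + gcd(30,5) + gcd(43,6) + gcd(9,12) = 1+3+1+5+1+3 = 14.
By Pick's theorem A = I + B/2 − 1, so I = 1587 − 14/2 + 1 = 1581.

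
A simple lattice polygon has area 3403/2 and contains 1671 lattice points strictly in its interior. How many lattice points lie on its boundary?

Pick's theorem gives A = I + B/2 − 1, so B = 2(A − I + 1) = 2(3403/2 − 1671 + 1) = 63.

63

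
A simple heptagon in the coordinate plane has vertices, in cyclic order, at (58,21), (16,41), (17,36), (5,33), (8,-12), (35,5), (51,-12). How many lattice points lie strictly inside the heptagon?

The shoelace formula gives twice the area as |[58·41 − 16·21] + [16·36 − 17·41] + [17·33 − 5·36] + [5·(-12) − 8·33] + [8·5 − 35·(-12)] + [35·(-12) − 51·5] + [51·21 − 58·(-12)]| = 3530, so the area is 1765.
The number of boundary lattice points is Σ gcd(|Δx|,|Δy|) = gcd(42,20) + gcd(1,5) + gcd(12,3) + gcd(3,45) + gcd(27,17) + gcd(16,17) + gcd(7,33) = 2+1+3+3+1+1+1 = 12.
By Pick's theorem A = I + B/2 − 1, so I = 1765 − 12/2 + 1 = 1760.

1760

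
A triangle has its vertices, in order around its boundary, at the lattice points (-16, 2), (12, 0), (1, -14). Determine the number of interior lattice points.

By the shoelace formula, twice the signed area is |((-16)·0 − 12·2) + (12·(-14) − 1·0) + (1·2 − (-16)·(-14))| = 414, so the area is 207.
Along each edge there are gcd(|Δx|,|Δy|)+1 lattice points, so counting each shared vertex once the boundary has gcd(28,2) + gcd(11,14) + gcd(17,16) = 2+1+1 = 4.
By Pick's theorem A = I + B/2 − 1, so I = 207 − 4/2 + 1 = 206.

206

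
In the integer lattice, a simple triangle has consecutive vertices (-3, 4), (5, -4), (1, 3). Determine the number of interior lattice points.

By the shoelace formula, twice the signed area is |[(-3)·(-4) − 5·4] + [5·3 − 1·(-4)] + [1·4 − (-3)·3]| = 24, so the area is 12.
Summing gcd(|Δx|,|Δy|) over the edges gives the boundary count: gcd(8,8) + gcd(4,7) + gcd(4,1) = 8+1+1 = 10.
Pick's theorem gives I = A − B/2 + 1 = 12 − 10/2 + 1 = 8.

8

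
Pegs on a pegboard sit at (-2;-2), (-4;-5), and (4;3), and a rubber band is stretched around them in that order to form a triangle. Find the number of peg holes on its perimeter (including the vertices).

Summing gcd(|Δx|,|Δy|) over the edges gives the boundary count: gcd(2,3) + gcd(8,8) + gcd(6,5) = 1+8+1 = 10.

10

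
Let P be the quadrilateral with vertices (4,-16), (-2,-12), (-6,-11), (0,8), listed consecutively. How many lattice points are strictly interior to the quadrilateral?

Using the shoelace formula, 2A = |(4·(-12) − (-2)·(-16)) + ((-2)·(-11) − (-6)·(-12)) + ((-6)·8 − 0·(-11)) + (0·(-16) − 4·8)| = 210, so the area is 105.
Along each edge there are gcd(|Δx|,|Δy|)+1 lattice points, so counting each shared vertex once the boundary has gcd(6,4) + gcd(4,1) + gcd(6,19) + gcd(4,24) = 2+1+1+4 = 8.
By Pick's theorem A = I + B/2 − 1, so I = 105 − 8/2 + 1 = 102.

102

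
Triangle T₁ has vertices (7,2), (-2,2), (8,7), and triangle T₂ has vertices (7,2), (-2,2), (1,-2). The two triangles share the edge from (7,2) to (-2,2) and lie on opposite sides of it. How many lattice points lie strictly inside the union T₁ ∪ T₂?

The union is the simple quadrilateral with vertices (7,2), (8,7), (-2,2), (1,-2) in order.
The shoelace formula gives twice the area as |(7·7 − 8·2) + (8·2 − (-2)·7) + ((-2)·(-2) − 1·2) + (1·2 − 7·(-2))| = 81, so the area is 81/2.
Along each edge there are gcd(|Δx|,|Δy|)+1 lattice points, so counting each shared vertex once the boundary has gcd(1,5) + gcd(10,5) + gcd(3,4) + gcd(6,4) = 1+5+1+2 = 9.
By Pick's theorem I = A − B/2 + 1 = 81/2 − 9/2 + 1 = 37.

37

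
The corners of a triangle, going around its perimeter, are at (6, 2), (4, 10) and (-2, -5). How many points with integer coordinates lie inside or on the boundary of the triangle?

43

The shoelace formula gives twice the area as |[6·10 − 4·2] + [4·(-5) − (-2)·10] + [(-2)·2 − 6·(-5)]| = 78, so the area is 39.
Summing gcd(|Δx|,|Δy|) over the edges gives the boundary count: gcd(2,8) + gcd(6,15) + gcd(8,7) = 2+3+1 = 6.
Pick's theorem gives I = A − B/2 + 1 = 39 − 6/2 + 1 = 37, so the closed region contains I + B = 37 + 6 = 43 lattice points.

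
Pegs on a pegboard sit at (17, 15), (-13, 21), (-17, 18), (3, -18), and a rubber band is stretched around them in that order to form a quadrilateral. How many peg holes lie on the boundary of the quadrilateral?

12

Summing gcd(|Δx|,|Δy|) over the edges gives the boundary count: gcd(30,6) + gcd(4,3) + gcd(20,36) + gcd(14,33) = 6+1+4+1 = 12.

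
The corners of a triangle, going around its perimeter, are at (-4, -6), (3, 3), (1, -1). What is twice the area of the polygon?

10

Using the shoelace formula, 2A = |[(-4)·3 − 3·(-6)] + [3·(-1) − 1·3] + [1·(-6) − (-4)·(-1)]| = 10, so the area is 5.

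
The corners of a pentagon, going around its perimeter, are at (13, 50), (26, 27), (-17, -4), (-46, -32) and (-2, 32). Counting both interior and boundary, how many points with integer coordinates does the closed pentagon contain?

1149

The shoelace formula gives twice the area as |[13·27 − 26·50] + [26·(-4) − (-17)·27] + [(-17)·(-32) − (-46)·(-4)] + [(-46)·32 − (-2)·(-32)] + [(-2)·50 − 13·32]| = 2286, so the area is 1143.
Summing gcd(|Δx|,|Δy|) over the edges gives the boundary count: gcd(13,23) + gcd(43,31) + gcd(29,28) + gcd(44,64) + gcd(15,18) = 1+1+1+4+3 = 10.
Pick's theorem gives I = A − B/2 + 1 = 1143 − 10/2 + 1 = 1139, so the closed region contains I + B = 1139 + 10 = 1149 lattice points.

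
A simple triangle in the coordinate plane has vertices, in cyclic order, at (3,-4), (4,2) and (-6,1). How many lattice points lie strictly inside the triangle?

The shoelace formula gives twice the area as |[3·2 − 4·(-4)] + [4·1 − (-6)·2] + [(-6)·(-4) − 3·1]| = 59, so the area is 59/2.
The number of boundary lattice points is Σ gcd(|Δx|,|Δy|) = gcd(1,6) + gcd(10,1) + gcd(9,5) = 1+1+1 = 3.
By Pick's theorem A = I + B/2 − 1, so I = 59/2 − 3/2 + 1 = 29.

29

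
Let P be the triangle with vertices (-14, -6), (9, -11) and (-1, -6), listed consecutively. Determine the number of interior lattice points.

By the shoelace formula, twice the signed area is |[(-14)·(-11) − 9·(-6)] + [9·(-6) − (-1)·(-11)] + [(-1)·(-6) − (-14)·(-6)]| = 65, so the area is 65/2.
Along each edge there are gcd(|Δx|,|Δy|)+1 lattice points, so counting each shared vertex once the boundary has gcd(23,5) + gcd(10,5) + gcd(13,0) = 1+5+13 = 19.
By Pick's theorem A = I + B/2 − 1, so I = 65/2 − 19/2 + 1 = 24.

24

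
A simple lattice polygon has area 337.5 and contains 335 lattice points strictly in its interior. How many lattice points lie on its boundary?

7

Pick's theorem gives A = I + B/2 − 1, so B = 2(A − I + 1) = 2(337.5 − 335 + 1) = 7.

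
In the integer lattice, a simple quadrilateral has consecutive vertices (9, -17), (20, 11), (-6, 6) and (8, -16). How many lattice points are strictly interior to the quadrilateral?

By the shoelace formula, twice the signed area is |(9·11 − 20·(-17)) + (20·6 − (-6)·11) + ((-6)·(-16) − 8·6) + (8·(-17) − 9·(-16))| = 681, so the area is 681/2.
Summing gcd(|Δx|,|Δy|) over the edges gives the boundary count: gcd(11,28) + gcd(26,5) + gcd(14,22) + gcd(1,1) = 1+1+2+1 = 5.
By Pick's theorem A = I + B/2 − 1, so I = 681/2 − 5/2 + 1 = 339.

339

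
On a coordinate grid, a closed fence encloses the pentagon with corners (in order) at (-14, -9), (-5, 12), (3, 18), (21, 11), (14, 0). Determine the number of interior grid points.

By the shoelace formula, twice the signed area is |((-14)·12 − (-5)·(-9)) + ((-5)·18 − 3·12) + (3·11 − 21·18) + (21·0 − 14·11) + (14·(-9) − (-14)·0)| = 964, so the area is 482.
Along each edge there are gcd(|Δx|,|Δy|)+1 lattice points, so counting each shared vertex once the boundary has gcd(9,21) + gcd(8,6) + gcd(18,7) + gcd(7,11) + gcd(28,9) = 3+2+1+1+1 = 8.
By Pick's theorem A = I + B/2 − 1, so I = 482 − 8/2 + 1 = 479.

479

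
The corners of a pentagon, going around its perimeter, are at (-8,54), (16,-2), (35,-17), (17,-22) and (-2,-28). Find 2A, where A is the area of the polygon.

By the shoelace formula, twice the signed area is |[(-8)·(-2) − 16·54] + [16·(-17) − 35·(-2)] + [35·(-22) − 17·(-17)] + [17·(-28) − (-2)·(-22)] + [(-2)·54 − (-8)·(-28)]| = 2383, so the area is 2383/2.

2383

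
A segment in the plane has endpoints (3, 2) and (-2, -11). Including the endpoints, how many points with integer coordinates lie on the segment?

The number of lattice points on a segment between lattice points is gcd(|Δx|,|Δy|) + 1 = gcd(5,13) + 1 = 1 + 1 = 2.

2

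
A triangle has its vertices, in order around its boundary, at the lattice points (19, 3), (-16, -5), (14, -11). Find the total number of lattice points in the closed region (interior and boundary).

The shoelace formula gives twice the area as |[19·(-5) − (-16)·3] + [(-16)·(-11) − 14·(-5)] + [14·3 − 19·(-11)]| = 450, so the area is 225.
Along each edge there are gcd(|Δx|,|Δy|)+1 lattice points, so counting each shared vertex once the boundary has gcd(35,8) + gcd(30,6) + gcd(5,14) = 1+6+1 = 8.
Pick's theorem gives I = A − B/2 + 1 = 225 − 8/2 + 1 = 222, so the closed region contains I + B = 222 + 8 = 230 lattice points.

230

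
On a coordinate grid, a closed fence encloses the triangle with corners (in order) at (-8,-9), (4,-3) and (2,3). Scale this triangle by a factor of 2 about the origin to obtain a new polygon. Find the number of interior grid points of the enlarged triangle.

Using the shoelace formula, 2A = |[(-8)·(-3) − 4·(-9)] + [4·3 − 2·(-3)] + [2·(-9) − (-8)·3]| = 84, so the area is 42.
Along each edge there are gcd(|Δx|,|Δy|)+1 lattice points, so counting each shared vertex once the boundary has gcd(12,6) + gcd(2,6) + gcd(10,12) = 6+2+2 = 10.
Scaling by 2 multiplies the area by 2² = 4 (so the new area is 168) and multiplies the boundary lattice-point count by 2, giving 20.
By Pick's theorem, the interior count of the dilated polygon is 168 − 20/2 + 1 = 159.

159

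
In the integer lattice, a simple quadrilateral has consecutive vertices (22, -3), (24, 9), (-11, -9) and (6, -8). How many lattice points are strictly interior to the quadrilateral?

The shoelace formula gives twice the area as |[22·9 − 24·(-3)] + [24·(-9) − (-11)·9] + [(-11)·(-8) − 6·(-9)] + [6·(-3) − 22·(-8)]| = 453, so the area is 453/2.
Along each edge there are gcd(|Δx|,|Δy|)+1 lattice points, so counting each shared vertex once the boundary has gcd(2,12) + gcd(35,18) + gcd(17,1) + gcd(16,5) = 2+1+1+1 = 5.
Pick's theorem gives I = A − B/2 + 1 = 453/2 − 5/2 + 1 = 225.

225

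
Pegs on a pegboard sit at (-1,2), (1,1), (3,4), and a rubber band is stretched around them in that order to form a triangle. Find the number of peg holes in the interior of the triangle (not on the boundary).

Using the shoelace formula, 2A = |[(-1)·1 − 1·2] + [1·4 − 3·1] + [3·2 − (-1)·4]| = 8, so the area is 4.
Along each edge there are gcd(|Δx|,|Δy|)+1 lattice points, so counting each shared vertex once the boundary has gcd(2,1) + gcd(2,3) + gcd(4,2) = 1+1+2 = 4.
Pick's theorem gives I = A − B/2 + 1 = 4 − 4/2 + 1 = 3.

3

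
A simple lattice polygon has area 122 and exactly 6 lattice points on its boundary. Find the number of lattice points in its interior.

From Pick's theorem, I = A − B/2 + 1 = 122 − 6/2 + 1 = 120.

120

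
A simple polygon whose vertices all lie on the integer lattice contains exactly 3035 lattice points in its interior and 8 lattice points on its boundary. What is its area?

Pick's theorem states A = I + B/2 − 1, so A = 3035 + 8/2 − 1 = 3038.

3038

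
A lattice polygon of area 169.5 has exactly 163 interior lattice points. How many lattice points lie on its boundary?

Pick's theorem gives A = I + B/2 − 1, so B = 2(A − I + 1) = 2(169.5 − 163 + 1) = 15.

15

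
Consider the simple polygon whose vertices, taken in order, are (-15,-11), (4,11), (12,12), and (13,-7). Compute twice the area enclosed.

By the shoelace formula, twice the signed area is |((-15)·11 − 4·(-11)) + (4·12 − 12·11) + (12·(-7) − 13·12) + (13·(-11) − (-15)·(-7))| = 693, so the area is 346.5.

693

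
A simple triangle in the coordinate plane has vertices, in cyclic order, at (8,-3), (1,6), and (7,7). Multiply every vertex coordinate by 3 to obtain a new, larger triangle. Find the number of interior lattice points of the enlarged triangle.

Using the shoelace formula, 2A = |[8·6 − 1·(-3)] + [1·7 − 7·6] + [7·(-3) − 8·7]| = 61, so the area is 30.5.
Along each edge there are gcd(|Δx|,|Δy|)+1 lattice points, so counting each shared vertex once the boundary has gcd(7,9) + gcd(6,1) + gcd(1,10) = 1+1+1 = 3.
Scaling by 3 multiplies the area by 3² = 9 (so the new area is 274.5) and multiplies the boundary lattice-point count by 3, giving 9.
By Pick's theorem, the interior count of the dilated polygon is 274.5 − 9/2 + 1 = 271.

271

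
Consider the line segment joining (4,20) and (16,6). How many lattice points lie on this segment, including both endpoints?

The number of lattice points on a segment between lattice points is gcd(|Δx|,|Δy|) + 1 = gcd(12,14) + 1 = 2 + 1 = 3.

3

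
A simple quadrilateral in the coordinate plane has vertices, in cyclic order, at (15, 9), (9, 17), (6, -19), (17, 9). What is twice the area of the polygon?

296

Using the shoelace formula, 2A = |[15·17 − 9·9] + [9·(-19) − 6·17] + [6·9 − 17·(-19)] + [17·9 − 15·9]| = 296, so the area is 148.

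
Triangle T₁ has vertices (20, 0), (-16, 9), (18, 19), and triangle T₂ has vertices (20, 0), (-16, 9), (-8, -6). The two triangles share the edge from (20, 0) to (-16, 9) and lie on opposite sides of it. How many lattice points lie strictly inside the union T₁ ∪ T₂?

565

The union is the simple quadrilateral with vertices (20, 0), (18, 19), (-16, 9), (-8, -6) in order.
Using the shoelace formula, 2A = |(20·19 − 18·0) + (18·9 − (-16)·19) + ((-16)·(-6) − (-8)·9) + ((-8)·0 − 20·(-6))| = 1134, so the area is 567.
Along each edge there are gcd(|Δx|,|Δy|)+1 lattice points, so counting each shared vertex once the boundary has gcd(2,19) + gcd(34,10) + gcd(8,15) + gcd(28,6) = 1+2+1+2 = 6.
By Pick's theorem I = A − B/2 + 1 = 567 − 6/2 + 1 = 565.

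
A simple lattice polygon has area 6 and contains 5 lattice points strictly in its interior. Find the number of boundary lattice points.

Pick's theorem gives A = I + B/2 − 1, so B = 2(A − I + 1) = 2(6 − 5 + 1) = 4.

4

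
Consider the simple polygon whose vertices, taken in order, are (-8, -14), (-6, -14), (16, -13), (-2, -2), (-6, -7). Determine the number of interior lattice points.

Using the shoelace formula, 2A = |((-8)·(-14) − (-6)·(-14)) + ((-6)·(-13) − 16·(-14)) + (16·(-2) − (-2)·(-13)) + ((-2)·(-7) − (-6)·(-2)) + ((-6)·(-14) − (-8)·(-7))| = 302, so the area is 151.
Summing gcd(|Δx|,|Δy|) over the edges gives the boundary count: gcd(2,0) + gcd(22,1) + gcd(18,11) + gcd(4,5) + gcd(2,7) = 2+1+1+1+1 = 6.
Pick's theorem gives I = A − B/2 + 1 = 151 − 6/2 + 1 = 149.

149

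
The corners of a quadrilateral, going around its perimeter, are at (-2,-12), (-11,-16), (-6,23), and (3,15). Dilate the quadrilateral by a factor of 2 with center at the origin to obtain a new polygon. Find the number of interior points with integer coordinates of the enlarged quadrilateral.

The shoelace formula gives twice the area as |[(-2)·(-16) − (-11)·(-12)] + [(-11)·23 − (-6)·(-16)] + [(-6)·15 − 3·23] + [3·(-12) − (-2)·15]| = 614, so the area is 307.
Along each edge there are gcd(|Δx|,|Δy|)+1 lattice points, so counting each shared vertex once the boundary has gcd(9,4) + gcd(5,39) + gcd(9,8) + gcd(5,27) = 1+1+1+1 = 4.
Scaling by 2 multiplies the area by 2² = 4 (so the new area is 1228) and multiplies the boundary lattice-point count by 2, giving 8.
By Pick's theorem, the interior count of the dilated polygon is 1228 − 8/2 + 1 = 1225.

1225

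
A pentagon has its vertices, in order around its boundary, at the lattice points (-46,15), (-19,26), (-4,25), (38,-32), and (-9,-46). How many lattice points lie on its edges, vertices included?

Summing gcd(|Δx|,|Δy|) over the edges gives the boundary count: gcd(27,11) + gcd(15,1) + gcd(42,57) + gcd(47,14) + gcd(37,61) = 1+1+3+1+1 = 7.

7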